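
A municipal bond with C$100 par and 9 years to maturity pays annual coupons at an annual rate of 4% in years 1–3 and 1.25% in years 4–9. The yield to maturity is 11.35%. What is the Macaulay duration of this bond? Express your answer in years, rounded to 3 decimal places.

Periodic yield y = 0.1135. Discount each cash flow and weight by its year:
  t   CF        PV=CF/(1+0.1135)^t    t·PV
  1         4.00         3.5923         3.5923
  2         4.00         3.2261         6.4522
  3         4.00         2.8973         8.6918
  4         1.25         0.8131         3.2524
  5         1.25         0.7302         3.6511
  6         1.25         0.6558         3.9348
  7         1.25         0.5890         4.1227
  8         1.25         0.5289         4.2313
  9       101.25        38.4754       346.2785
  Σ                     51.5081       384.2072
Price P = Σ PV = 51.5081.
Macaulay duration = Σ(t·PV) / P = 384.2072 / 51.5081 = 7.45917 years.

7.459 years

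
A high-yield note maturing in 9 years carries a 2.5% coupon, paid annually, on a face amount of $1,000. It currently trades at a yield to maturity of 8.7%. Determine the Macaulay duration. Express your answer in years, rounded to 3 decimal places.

7.893 years

Periodic yield y = 0.087. Discount each cash flow and weight by its year:
  t   CF        PV=CF/(1+0.087)^t    t·PV
  1        25.00        22.9991        22.9991
  2        25.00        21.1583        42.3166
  3        25.00        19.4649        58.3946
  4        25.00        17.9070        71.6278
  5        25.00        16.4737        82.3687
  6        25.00        15.1552        90.9314
  7        25.00        13.9423        97.5958
  8        25.00        12.8264       102.6109
  9     1,025.00       483.7912     4,354.1208
  Σ                    623.7180     4,922.9659
Price P = Σ PV = 623.7180.
Macaulay duration = Σ(t·PV) / P = 4,922.9659 / 623.7180 = 7.89294 years.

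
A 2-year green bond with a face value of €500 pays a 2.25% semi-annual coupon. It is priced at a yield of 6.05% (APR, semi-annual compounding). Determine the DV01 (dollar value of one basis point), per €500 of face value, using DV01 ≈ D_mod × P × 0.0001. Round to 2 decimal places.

Periodic yield y = 0.03025.
  t   CF        PV=CF/(1+0.03025)^t    t·PV
  1        5.625         5.4598         5.4598
  2        5.625         5.2995        10.5991
  3        5.625         5.1439        15.4318
  4      505.625       448.8054     1,795.2215
  Σ                    464.7087     1,826.7122
P = 464.7087; D_Mac = 3.93088 half-year periods = 1.96544 yrs; D_mod = 1.90773 yrs.
DV01 ≈ 1.90773 × 464.7087 × 0.0001 = 0.088654.

€0.09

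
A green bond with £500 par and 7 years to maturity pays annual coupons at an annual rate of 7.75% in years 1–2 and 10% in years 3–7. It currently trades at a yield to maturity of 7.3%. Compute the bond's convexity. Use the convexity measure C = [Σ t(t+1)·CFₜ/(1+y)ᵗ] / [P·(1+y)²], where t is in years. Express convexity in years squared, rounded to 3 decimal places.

With y = 0.073:
  t   CF        PV=CF/(1+0.073)^t    t·PV        t(t+1)·PV
  1        38.75        36.1137        36.1137          72.2274
  2        38.75        33.6568        67.3135         201.9405
  3        50.00        40.4735       121.4205         485.6821
  4        50.00        37.7200       150.8798         754.3990
  5        50.00        35.1537       175.7686       1,054.6119
  6        50.00        32.7621       196.5726       1,376.0080
  7       550.00       335.8649     2,351.0544      18,808.4351
  Σ                    551.7447     3,099.1231      22,753.3040
P = 551.7447.
Convexity = Σ t(t+1)·PV / [P·(1+y)²] = 22,753.3040 / (551.7447 × 1.151329) = 35.81846.

35.818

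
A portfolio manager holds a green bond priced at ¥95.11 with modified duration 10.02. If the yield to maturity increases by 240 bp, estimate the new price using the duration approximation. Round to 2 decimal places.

Duration approximation: ΔP/P ≈ -D_mod · Δy = -10.02 × (+0.024) = -0.240480.
New price ≈ 95.11 × (1 - 0.240480) = 72.2379472.

¥72.24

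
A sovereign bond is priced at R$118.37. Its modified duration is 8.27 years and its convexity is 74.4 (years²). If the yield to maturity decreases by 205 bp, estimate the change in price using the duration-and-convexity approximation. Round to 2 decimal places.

+R$21.92

Duration effect: -D_mod·Δy = -8.27 × (-0.0205) = +0.169535
Convexity effect: ½·C·(Δy)² = 0.5 × 74.4 × (-0.0205)² = +0.0156333
ΔP/P ≈ +0.169535 + 0.0156333 = +0.1851683
ΔP ≈ 118.37 × (+0.1851683) = +21.918371671.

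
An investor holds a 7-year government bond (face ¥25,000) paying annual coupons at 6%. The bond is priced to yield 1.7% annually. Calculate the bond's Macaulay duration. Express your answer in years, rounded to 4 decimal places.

6.0597 years

Periodic yield y = 0.017. Discount each cash flow and weight by its year:
  t   CF        PV=CF/(1+0.017)^t    t·PV
  1     1,500.00     1,474.9263     1,474.9263
  2     1,500.00     1,450.2716     2,900.5433
  3     1,500.00     1,426.0291     4,278.0874
  4     1,500.00     1,402.1919     5,608.7675
  5     1,500.00     1,378.7531     6,893.7654
  6     1,500.00     1,355.7061     8,134.2364
  7    26,500.00    23,550.4496   164,853.1475
  Σ                 32,038.3277   194,143.4738
Price P = Σ PV = 32,038.3277.
Macaulay duration = Σ(t·PV) / P = 194,143.4738 / 32,038.3277 = 6.05973 years.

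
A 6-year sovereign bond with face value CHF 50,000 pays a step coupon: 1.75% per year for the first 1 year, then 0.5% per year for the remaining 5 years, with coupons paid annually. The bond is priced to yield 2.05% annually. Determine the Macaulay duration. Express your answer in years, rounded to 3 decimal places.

5.857 years

Periodic yield y = 0.0205. Discount each cash flow and weight by its year:
  t   CF        PV=CF/(1+0.0205)^t    t·PV
  1       875.00       857.4228       857.4228
  2       250.00       240.0568       480.1136
  3       250.00       235.2345       705.7034
  4       250.00       230.5090       922.0362
  5       250.00       225.8785     1,129.3927
  6    50,250.00    44,489.5499   266,937.2993
  Σ                 46,278.6516   271,031.9680
Price P = Σ PV = 46,278.6516.
Macaulay duration = Σ(t·PV) / P = 271,031.9680 / 46,278.6516 = 5.85652 years.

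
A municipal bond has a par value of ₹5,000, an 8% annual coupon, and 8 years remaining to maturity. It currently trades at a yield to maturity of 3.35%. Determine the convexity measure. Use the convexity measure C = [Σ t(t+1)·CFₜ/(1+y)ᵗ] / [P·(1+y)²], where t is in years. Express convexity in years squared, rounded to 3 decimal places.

With y = 0.0335:
  t   CF        PV=CF/(1+0.0335)^t    t·PV        t(t+1)·PV
  1       400.00       387.0343       387.0343         774.0687
  2       400.00       374.4890       748.9779       2,246.9338
  3       400.00       362.3502     1,087.0507       4,348.2028
  4       400.00       350.6050     1,402.4199       7,012.0994
  5       400.00       339.2404     1,696.2021      10,177.2125
  6       400.00       328.2442     1,969.4654      13,786.2578
  7       400.00       317.6045     2,223.2314      17,785.8511
  8     5,400.00     4,148.6798    33,189.4380     298,704.9424
  Σ                  6,608.2474    42,703.8198     354,835.5685
P = 6,608.2474.
Convexity = Σ t(t+1)·PV / [P·(1+y)²] = 354,835.5685 / (6,608.2474 × 1.068122) = 50.27127.

50.271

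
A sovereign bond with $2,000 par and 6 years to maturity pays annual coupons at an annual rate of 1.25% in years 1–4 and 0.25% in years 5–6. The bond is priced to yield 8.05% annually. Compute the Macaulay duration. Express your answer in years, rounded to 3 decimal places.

5.776 years

Periodic yield y = 0.0805. Discount each cash flow and weight by its year:
  t   CF        PV=CF/(1+0.0805)^t    t·PV
  1        25.00        23.1374        23.1374
  2        25.00        21.4136        42.8273
  3        25.00        19.8183        59.4548
  4        25.00        18.3418        73.3670
  5         5.00         3.3950        16.9752
  6     2,005.00     1,259.9861     7,559.9165
  Σ                  1,346.0922     7,775.6783
Price P = Σ PV = 1,346.0922.
Macaulay duration = Σ(t·PV) / P = 7,775.6783 / 1,346.0922 = 5.77648 years.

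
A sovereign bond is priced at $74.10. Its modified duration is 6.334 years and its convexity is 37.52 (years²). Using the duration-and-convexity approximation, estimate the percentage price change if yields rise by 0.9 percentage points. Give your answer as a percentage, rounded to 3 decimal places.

Duration effect: -D_mod·Δy = -6.334 × (+0.009) = -0.057006
Convexity effect: ½·C·(Δy)² = 0.5 × 37.52 × (0.009)² = +0.00151956
ΔP/P ≈ -0.057006 + 0.00151956 = -0.05548644
= -5.548644%.

-5.549%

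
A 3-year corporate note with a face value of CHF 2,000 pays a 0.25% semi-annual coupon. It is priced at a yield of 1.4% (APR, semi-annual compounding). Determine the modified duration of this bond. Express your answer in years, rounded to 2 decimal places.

Periodic yield y = 0.007. First find Macaulay duration:
  t   CF        PV=CF/(1+0.007)^t    t·PV
  1         2.50         2.4826         2.4826
  2         2.50         2.4654         4.9307
  3         2.50         2.4482         7.3447
  4         2.50         2.4312         9.7248
  5         2.50         2.4143        12.0715
  6     2,002.50     1,920.4177    11,522.5062
  Σ                  1,932.6594    11,559.0606
P = 1,932.6594; Macaulay duration = 11,559.0606 / 1,932.6594 = 5.98091 half-year periods = 2.99045 years.
Modified duration = D_Mac / (1 + y) = 2.99045 / 1.007 = 2.96967 years.

2.97 years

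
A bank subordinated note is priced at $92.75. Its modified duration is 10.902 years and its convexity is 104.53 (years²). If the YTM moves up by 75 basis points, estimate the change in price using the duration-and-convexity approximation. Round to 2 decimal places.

-$7.31

Duration effect: -D_mod·Δy = -10.902 × (+0.0075) = -0.081765
Convexity effect: ½·C·(Δy)² = 0.5 × 104.53 × (0.0075)² = +0.00293990625
ΔP/P ≈ -0.081765 + 0.00293990625 = -0.07882509375
ΔP ≈ 92.75 × (-0.07882509375) = -7.3110274453125.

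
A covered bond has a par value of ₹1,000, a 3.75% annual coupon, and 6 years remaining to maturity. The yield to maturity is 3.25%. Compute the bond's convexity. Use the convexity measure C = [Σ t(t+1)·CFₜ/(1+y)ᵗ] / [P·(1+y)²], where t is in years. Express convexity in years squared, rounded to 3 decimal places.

With y = 0.0325:
  t   CF        PV=CF/(1+0.0325)^t    t·PV        t(t+1)·PV
  1        37.50        36.3196        36.3196          72.6392
  2        37.50        35.1764        70.3528         211.0583
  3        37.50        34.0691       102.2074         408.8296
  4        37.50        32.9967       131.9870         659.9348
  5        37.50        31.9581       159.7905         958.7430
  6     1,037.50       856.3430     5,138.0579      35,966.4053
  Σ                  1,026.8629     5,638.7151      38,277.6102
P = 1,026.8629.
Convexity = Σ t(t+1)·PV / [P·(1+y)²] = 38,277.6102 / (1,026.8629 × 1.066056) = 34.96650.

34.967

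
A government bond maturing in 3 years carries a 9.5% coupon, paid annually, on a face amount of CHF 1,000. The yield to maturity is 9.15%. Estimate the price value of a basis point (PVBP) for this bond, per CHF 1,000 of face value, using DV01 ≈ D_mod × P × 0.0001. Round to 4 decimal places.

CHF 0.2540

Periodic yield y = 0.0915.
  t   CF        PV=CF/(1+0.0915)^t    t·PV
  1        95.00        87.0362        87.0362
  2        95.00        79.7400       159.4800
  3     1,095.00       842.0597     2,526.1792
  Σ                  1,008.8359     2,772.6953
P = 1,008.8359; D_Mac = 2.74841 yrs; D_mod = 2.51801 yrs.
DV01 ≈ 2.51801 × 1,008.8359 × 0.0001 = 0.254026.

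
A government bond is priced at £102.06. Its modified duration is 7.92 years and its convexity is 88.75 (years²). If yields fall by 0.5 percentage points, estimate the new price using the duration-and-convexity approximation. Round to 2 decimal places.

Duration effect: -D_mod·Δy = -7.92 × (-0.005) = +0.039600
Convexity effect: ½·C·(Δy)² = 0.5 × 88.75 × (-0.005)² = +0.001109375
ΔP/P ≈ +0.039600 + 0.001109375 = +0.040709375
New price ≈ 102.06 × (1 + 0.040709375) = 106.2147988125.

£106.21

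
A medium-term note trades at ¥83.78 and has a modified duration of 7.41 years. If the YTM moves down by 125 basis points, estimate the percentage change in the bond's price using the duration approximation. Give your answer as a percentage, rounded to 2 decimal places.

+9.26%

Duration approximation: ΔP/P ≈ -D_mod · Δy = -7.41 × (-0.0125) = +0.092625.
As a percentage: +9.2625%.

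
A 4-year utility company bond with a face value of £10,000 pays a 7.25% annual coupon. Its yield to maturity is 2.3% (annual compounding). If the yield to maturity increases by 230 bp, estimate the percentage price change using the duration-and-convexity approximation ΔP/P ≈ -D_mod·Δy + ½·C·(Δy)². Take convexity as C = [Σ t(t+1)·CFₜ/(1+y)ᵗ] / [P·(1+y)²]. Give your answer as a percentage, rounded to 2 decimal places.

With y = 0.023:
  t   CF        PV=CF/(1+0.023)^t    t·PV        t(t+1)·PV
  1       725.00       708.6999       708.6999       1,417.3998
  2       725.00       692.7663     1,385.5326       4,156.5977
  3       725.00       677.1909     2,031.5727       8,126.2906
  4    10,725.00     9,792.5267    39,170.1069     195,850.5347
  Σ                 11,871.1838    43,295.9121     209,550.8229
P = 11,871.1838; D_Mac = 3.64714 yrs; D_mod = 3.56515 yrs; C = 16.86724.
Duration effect: -3.56515 × (+0.023) = -0.081998
Convexity effect: 0.5 × 16.86724 × (0.023)² = +0.0044614
ΔP/P ≈ -0.081998 + 0.0044614 = -0.077537 = -7.7537%.

-7.75%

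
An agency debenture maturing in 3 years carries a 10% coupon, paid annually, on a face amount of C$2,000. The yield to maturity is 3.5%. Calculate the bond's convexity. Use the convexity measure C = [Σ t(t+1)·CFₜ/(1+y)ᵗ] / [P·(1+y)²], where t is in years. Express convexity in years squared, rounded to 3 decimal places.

9.997

With y = 0.035:
  t   CF        PV=CF/(1+0.035)^t    t·PV        t(t+1)·PV
  1       200.00       193.2367       193.2367         386.4734
  2       200.00       186.7021       373.4043       1,120.2128
  3     2,200.00     1,984.2740     5,952.8219      23,811.2874
  Σ                  2,364.2128     6,519.4629      25,317.9737
P = 2,364.2128.
Convexity = Σ t(t+1)·PV / [P·(1+y)²] = 25,317.9737 / (2,364.2128 × 1.071225) = 9.99682.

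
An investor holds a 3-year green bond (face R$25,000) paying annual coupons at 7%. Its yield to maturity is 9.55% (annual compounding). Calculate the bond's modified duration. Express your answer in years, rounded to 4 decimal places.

Periodic yield y = 0.0955. First find Macaulay duration:
  t   CF        PV=CF/(1+0.0955)^t    t·PV
  1     1,750.00     1,597.4441     1,597.4441
  2     1,750.00     1,458.1872     2,916.3744
  3    26,750.00    20,346.3561    61,039.0682
  Σ                 23,401.9874    65,552.8867
P = 23,401.9874; Macaulay duration = 65,552.8867 / 23,401.9874 = 2.80117 years.
Modified duration = D_Mac / (1 + y) = 2.80117 / 1.0955 = 2.55698 years.

2.5570 years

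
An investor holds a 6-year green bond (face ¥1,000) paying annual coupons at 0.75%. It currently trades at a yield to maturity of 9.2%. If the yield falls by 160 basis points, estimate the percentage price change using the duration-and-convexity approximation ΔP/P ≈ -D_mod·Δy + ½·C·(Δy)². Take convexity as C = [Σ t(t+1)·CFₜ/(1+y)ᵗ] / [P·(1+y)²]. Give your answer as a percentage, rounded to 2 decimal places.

+9.01%

With y = 0.092:
  t   CF        PV=CF/(1+0.092)^t    t·PV        t(t+1)·PV
  1         7.50         6.8681         6.8681          13.7363
  2         7.50         6.2895        12.5790          37.7370
  3         7.50         5.7596        17.2788          69.1154
  4         7.50         5.2744        21.0975         105.4874
  5         7.50         4.8300        24.1501         144.9003
  6     1,007.50       594.1680     3,565.0077      24,955.0541
  Σ                    623.1896     3,646.9812      25,326.0304
P = 623.1896; D_Mac = 5.85212 yrs; D_mod = 5.35909 yrs; C = 34.08016.
Duration effect: -5.35909 × (-0.016) = +0.085745
Convexity effect: 0.5 × 34.08016 × (-0.016)² = +0.0043623
ΔP/P ≈ +0.085745 + 0.0043623 = +0.090108 = +9.0108%.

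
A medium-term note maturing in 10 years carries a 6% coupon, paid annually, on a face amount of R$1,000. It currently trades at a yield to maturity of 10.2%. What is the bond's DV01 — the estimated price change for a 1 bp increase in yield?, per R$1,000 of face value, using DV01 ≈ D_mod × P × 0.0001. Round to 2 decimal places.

R$0.50

Periodic yield y = 0.102.
  t   CF        PV=CF/(1+0.102)^t    t·PV
  1        60.00        54.4465        54.4465
  2        60.00        49.4070        98.8139
  3        60.00        44.8339       134.5017
  4        60.00        40.6841       162.7365
  5        60.00        36.9184       184.5922
  6        60.00        33.5013       201.0078
  7        60.00        30.4005       212.8032
  8        60.00        27.5866       220.6930
  9        60.00        25.0332       225.2991
  10    1,060.00       401.3192     4,013.1918
  Σ                    744.1306     5,508.0856
P = 744.1306; D_Mac = 7.40204 yrs; D_mod = 6.71692 yrs.
DV01 ≈ 6.71692 × 744.1306 × 0.0001 = 0.499826.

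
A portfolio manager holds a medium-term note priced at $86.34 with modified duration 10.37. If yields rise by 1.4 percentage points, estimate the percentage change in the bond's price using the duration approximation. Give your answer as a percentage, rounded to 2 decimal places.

-14.52%

Duration approximation: ΔP/P ≈ -D_mod · Δy = -10.37 × (+0.014) = -0.145180.
As a percentage: -14.5180%.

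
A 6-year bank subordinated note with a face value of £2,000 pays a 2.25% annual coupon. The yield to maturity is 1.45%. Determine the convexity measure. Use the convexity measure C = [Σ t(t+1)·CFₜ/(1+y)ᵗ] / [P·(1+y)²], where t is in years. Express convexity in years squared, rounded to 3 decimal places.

37.984

With y = 0.0145:
  t   CF        PV=CF/(1+0.0145)^t    t·PV        t(t+1)·PV
  1        45.00        44.3568        44.3568          88.7137
  2        45.00        43.7228        87.4457         262.3371
  3        45.00        43.0979       129.2938         517.1751
  4        45.00        42.4819       169.9277         849.6387
  5        45.00        41.8748       209.3738       1,256.2426
  6     2,045.00     1,875.7761    11,254.6568      78,782.5973
  Σ                  2,091.3104    11,895.0546      81,756.7044
P = 2,091.3104.
Convexity = Σ t(t+1)·PV / [P·(1+y)²] = 81,756.7044 / (2,091.3104 × 1.029210) = 37.98401.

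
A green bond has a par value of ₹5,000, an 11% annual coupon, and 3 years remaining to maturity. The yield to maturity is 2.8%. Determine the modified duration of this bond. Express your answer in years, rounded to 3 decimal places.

2.667 years

Periodic yield y = 0.028. First find Macaulay duration:
  t   CF        PV=CF/(1+0.028)^t    t·PV
  1       550.00       535.0195       535.0195
  2       550.00       520.4469     1,040.8939
  3     5,550.00     5,108.7381    15,326.2143
  Σ                  6,164.2045    16,902.1276
P = 6,164.2045; Macaulay duration = 16,902.1276 / 6,164.2045 = 2.74198 years.
Modified duration = D_Mac / (1 + y) = 2.74198 / 1.028 = 2.66730 years.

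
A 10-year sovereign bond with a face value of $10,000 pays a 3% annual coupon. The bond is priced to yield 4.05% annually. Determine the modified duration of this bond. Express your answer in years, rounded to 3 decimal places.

Periodic yield y = 0.0405. First find Macaulay duration:
  t   CF        PV=CF/(1+0.0405)^t    t·PV
  1       300.00       288.3229       288.3229
  2       300.00       277.1004       554.2007
  3       300.00       266.3146       798.9438
  4       300.00       255.9487     1,023.7948
  5       300.00       245.9863     1,229.9313
  6       300.00       236.4116     1,418.4695
  7       300.00       227.2096     1,590.4671
  8       300.00       218.3658     1,746.9262
  9       300.00       209.8662     1,888.7958
  10   10,300.00     6,924.9458    69,249.4581
  Σ                  9,150.4718    79,789.3102
P = 9,150.4718; Macaulay duration = 79,789.3102 / 9,150.4718 = 8.71969 years.
Modified duration = D_Mac / (1 + y) = 8.71969 / 1.0405 = 8.38029 years.

8.380 years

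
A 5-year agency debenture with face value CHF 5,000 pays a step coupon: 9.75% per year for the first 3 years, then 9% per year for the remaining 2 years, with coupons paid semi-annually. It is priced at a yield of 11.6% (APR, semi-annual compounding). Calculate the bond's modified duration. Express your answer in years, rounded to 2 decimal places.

3.81 years

Periodic yield y = 0.058. First find Macaulay duration:
  t   CF        PV=CF/(1+0.058)^t    t·PV
  1       243.75       230.3875       230.3875
  2       243.75       217.7576       435.5152
  3       243.75       205.8200       617.4601
  4       243.75       194.5369       778.1475
  5       243.75       183.8723       919.3615
  6       243.75       173.7923     1,042.7540
  7       225.00       151.6292     1,061.4044
  8       225.00       143.3168     1,146.5346
  9       225.00       135.4601     1,219.1412
  10    5,225.00     2,973.2376    29,732.3761
  Σ                  4,609.8104    37,183.0821
P = 4,609.8104; Macaulay duration = 37,183.0821 / 4,609.8104 = 8.06608 half-year periods = 4.03304 years.
Modified duration = D_Mac / (1 + y) = 4.03304 / 1.058 = 3.81195 years.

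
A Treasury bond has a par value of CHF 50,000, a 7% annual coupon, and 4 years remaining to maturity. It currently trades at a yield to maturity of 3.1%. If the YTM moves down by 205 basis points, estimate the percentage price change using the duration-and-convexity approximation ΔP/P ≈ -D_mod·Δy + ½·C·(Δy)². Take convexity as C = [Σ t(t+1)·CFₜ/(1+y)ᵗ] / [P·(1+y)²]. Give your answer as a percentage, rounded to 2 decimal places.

+7.61%

With y = 0.031:
  t   CF        PV=CF/(1+0.031)^t    t·PV        t(t+1)·PV
  1     3,500.00     3,394.7624     3,394.7624       6,789.5247
  2     3,500.00     3,292.6890     6,585.3780      19,756.1340
  3     3,500.00     3,193.6848     9,581.0543      38,324.2174
  4    53,500.00    47,349.9060   189,399.6239     946,998.1194
  Σ                 57,231.0421   208,960.8186   1,011,867.9955
P = 57,231.0421; D_Mac = 3.65118 yrs; D_mod = 3.54140 yrs; C = 16.63316.
Duration effect: -3.54140 × (-0.0205) = +0.072599
Convexity effect: 0.5 × 16.63316 × (-0.0205)² = +0.0034950
ΔP/P ≈ +0.072599 + 0.0034950 = +0.076094 = +7.6094%.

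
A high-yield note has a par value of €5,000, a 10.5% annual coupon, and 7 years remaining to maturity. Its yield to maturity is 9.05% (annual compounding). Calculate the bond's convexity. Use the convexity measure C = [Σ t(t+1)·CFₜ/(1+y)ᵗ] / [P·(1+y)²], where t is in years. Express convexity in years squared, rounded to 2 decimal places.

32.60

With y = 0.0905:
  t   CF        PV=CF/(1+0.0905)^t    t·PV        t(t+1)·PV
  1       525.00       481.4305       481.4305         962.8611
  2       525.00       441.4769       882.9538       2,648.8613
  3       525.00       404.8390     1,214.5169       4,858.0674
  4       525.00       371.2416     1,484.9664       7,424.8318
  5       525.00       340.4325     1,702.1623      10,212.9736
  6       525.00       312.1801     1,873.0809      13,111.5663
  7     5,525.00     3,012.6771    21,088.7400     168,709.9202
  Σ                  5,364.2777    28,727.8507     207,929.0816
P = 5,364.2777.
Convexity = Σ t(t+1)·PV / [P·(1+y)²] = 207,929.0816 / (5,364.2777 × 1.189190) = 32.59512.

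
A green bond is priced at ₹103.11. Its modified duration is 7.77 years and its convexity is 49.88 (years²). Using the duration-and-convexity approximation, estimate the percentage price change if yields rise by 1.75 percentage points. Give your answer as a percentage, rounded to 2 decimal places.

Duration effect: -D_mod·Δy = -7.77 × (+0.0175) = -0.135975
Convexity effect: ½·C·(Δy)² = 0.5 × 49.88 × (0.0175)² = +0.007637875
ΔP/P ≈ -0.135975 + 0.007637875 = -0.128337125
= -12.8337125%.

-12.83%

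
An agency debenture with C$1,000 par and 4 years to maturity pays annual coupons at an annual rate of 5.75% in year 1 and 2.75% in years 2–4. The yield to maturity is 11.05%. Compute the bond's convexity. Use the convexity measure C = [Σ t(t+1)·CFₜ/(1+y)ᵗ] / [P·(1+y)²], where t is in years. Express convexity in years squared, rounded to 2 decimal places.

With y = 0.1105:
  t   CF        PV=CF/(1+0.1105)^t    t·PV        t(t+1)·PV
  1        57.50        51.7785        51.7785         103.5570
  2        27.50        22.2995        44.5990         133.7971
  3        27.50        20.0806        60.2418         240.9674
  4     1,027.50       675.6279     2,702.5116      13,512.5581
  Σ                    769.7865     2,859.1310      13,990.8796
P = 769.7865.
Convexity = Σ t(t+1)·PV / [P·(1+y)²] = 13,990.8796 / (769.7865 × 1.233210) = 14.73797.

14.74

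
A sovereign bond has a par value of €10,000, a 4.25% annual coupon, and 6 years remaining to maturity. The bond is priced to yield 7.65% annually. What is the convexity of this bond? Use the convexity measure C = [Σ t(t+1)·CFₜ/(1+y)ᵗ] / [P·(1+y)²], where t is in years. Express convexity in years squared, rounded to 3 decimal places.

With y = 0.0765:
  t   CF        PV=CF/(1+0.0765)^t    t·PV        t(t+1)·PV
  1       425.00       394.7980       394.7980         789.5959
  2       425.00       366.7422       733.4844       2,200.4531
  3       425.00       340.6801     1,022.0404       4,088.1618
  4       425.00       316.4702     1,265.8807       6,329.4036
  5       425.00       293.9807     1,469.9033       8,819.4198
  6    10,425.00     6,698.7205    40,192.3231     281,346.2618
  Σ                  8,411.3916    45,078.4299     303,573.2959
P = 8,411.3916.
Convexity = Σ t(t+1)·PV / [P·(1+y)²] = 303,573.2959 / (8,411.3916 × 1.158852) = 31.14352.

31.144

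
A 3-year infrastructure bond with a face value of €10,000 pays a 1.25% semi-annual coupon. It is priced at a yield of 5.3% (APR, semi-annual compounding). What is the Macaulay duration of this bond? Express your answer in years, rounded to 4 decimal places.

2.9504 years

Periodic yield y = 0.0265. Discount each cash flow and weight by its period:
  t   CF        PV=CF/(1+0.0265)^t    t·PV
  1        62.50        60.8865        60.8865
  2        62.50        59.3147       118.6293
  3        62.50        57.7834       173.3502
  4        62.50        56.2917       225.1667
  5        62.50        54.8385       274.1923
  6    10,062.50     8,601.0638    51,606.3830
  Σ                  8,890.1786    52,458.6081
Price P = Σ PV = 8,890.1786.
Macaulay duration = Σ(t·PV) / P = 52,458.6081 / 8,890.1786 = 5.90074 half-year periods.
In years: 5.90074 / 2 = 2.95037 years.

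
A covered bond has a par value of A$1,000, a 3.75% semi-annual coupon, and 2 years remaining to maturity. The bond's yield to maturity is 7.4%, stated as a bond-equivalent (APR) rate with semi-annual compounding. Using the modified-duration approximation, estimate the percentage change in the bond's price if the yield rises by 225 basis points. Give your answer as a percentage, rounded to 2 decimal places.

-4.22%

Periodic yield y = 0.037. Modified duration first:
  t   CF        PV=CF/(1+0.037)^t    t·PV
  1        18.75        18.0810        18.0810
  2        18.75        17.4359        34.8718
  3        18.75        16.8138        50.4413
  4     1,018.75       880.9527     3,523.8108
  Σ                    933.2834     3,627.2049
P = 933.2834; D_Mac = 3.88650 half-year periods = 1.94325 yrs; D_mod = 1.94325/(1+0.037) = 1.87391 yrs.
ΔP/P ≈ -D_mod · Δy = -1.87391 × (+0.0225) = -0.042163 = -4.2163%.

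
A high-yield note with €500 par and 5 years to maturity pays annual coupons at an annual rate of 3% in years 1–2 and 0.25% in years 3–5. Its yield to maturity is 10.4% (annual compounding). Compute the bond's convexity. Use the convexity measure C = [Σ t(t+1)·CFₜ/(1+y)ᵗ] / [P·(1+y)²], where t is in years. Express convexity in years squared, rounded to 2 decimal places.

With y = 0.104:
  t   CF        PV=CF/(1+0.104)^t    t·PV        t(t+1)·PV
  1        15.00        13.5870        13.5870          27.1739
  2        15.00        12.3070        24.6141          73.8422
  3         1.25         0.9290         2.7869          11.1477
  4         1.25         0.8415         3.3658          16.8292
  5       501.25       305.6392     1,528.1959       9,169.1752
  Σ                    333.3036     1,572.5496       9,298.1682
P = 333.3036.
Convexity = Σ t(t+1)·PV / [P·(1+y)²] = 9,298.1682 / (333.3036 × 1.218816) = 22.88860.

22.89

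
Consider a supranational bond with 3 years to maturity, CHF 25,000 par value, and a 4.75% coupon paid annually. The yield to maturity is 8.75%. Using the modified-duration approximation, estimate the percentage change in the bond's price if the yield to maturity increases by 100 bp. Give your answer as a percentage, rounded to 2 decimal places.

Periodic yield y = 0.0875. Modified duration first:
  t   CF        PV=CF/(1+0.0875)^t    t·PV
  1     1,187.50     1,091.9540     1,091.9540
  2     1,187.50     1,004.0957     2,008.1913
  3    26,187.50    20,361.3347    61,084.0042
  Σ                 22,457.3844    64,184.1495
P = 22,457.3844; D_Mac = 2.85804 yrs; D_mod = 2.85804/(1+0.0875) = 2.62808 yrs.
ΔP/P ≈ -D_mod · Δy = -2.62808 × (+0.01) = -0.026281 = -2.6281%.

-2.63%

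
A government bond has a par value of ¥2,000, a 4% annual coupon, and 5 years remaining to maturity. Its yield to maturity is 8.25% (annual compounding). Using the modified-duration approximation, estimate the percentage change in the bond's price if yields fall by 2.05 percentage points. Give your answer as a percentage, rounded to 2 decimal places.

+8.69%

Periodic yield y = 0.0825. Modified duration first:
  t   CF        PV=CF/(1+0.0825)^t    t·PV
  1        80.00        73.9030        73.9030
  2        80.00        68.2707       136.5413
  3        80.00        63.0676       189.2028
  4        80.00        58.2611       233.0442
  5     2,080.00     1,399.3418     6,996.7090
  Σ                  1,662.8441     7,629.4004
P = 1,662.8441; D_Mac = 4.58816 yrs; D_mod = 4.58816/(1+0.0825) = 4.23849 yrs.
ΔP/P ≈ -D_mod · Δy = -4.23849 × (-0.0205) = +0.086889 = +8.6889%.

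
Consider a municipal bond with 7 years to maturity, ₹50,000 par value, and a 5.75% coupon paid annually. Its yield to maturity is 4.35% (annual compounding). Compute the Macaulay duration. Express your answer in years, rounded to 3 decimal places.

Periodic yield y = 0.0435. Discount each cash flow and weight by its year:
  t   CF        PV=CF/(1+0.0435)^t    t·PV
  1     2,875.00     2,755.1509     2,755.1509
  2     2,875.00     2,640.2980     5,280.5959
  3     2,875.00     2,530.2328     7,590.6985
  4     2,875.00     2,424.7560     9,699.0238
  5     2,875.00     2,323.6761    11,618.3803
  6     2,875.00     2,226.8098    13,360.8589
  7    52,875.00    39,246.7055   274,726.9386
  Σ                 54,147.6291   325,031.6470
Price P = Σ PV = 54,147.6291.
Macaulay duration = Σ(t·PV) / P = 325,031.6470 / 54,147.6291 = 6.00269 years.

6.003 years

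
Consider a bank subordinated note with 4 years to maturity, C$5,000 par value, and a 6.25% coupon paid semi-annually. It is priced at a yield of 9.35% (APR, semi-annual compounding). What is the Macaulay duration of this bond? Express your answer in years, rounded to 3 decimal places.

3.574 years

Periodic yield y = 0.04675. Discount each cash flow and weight by its period:
  t   CF        PV=CF/(1+0.04675)^t    t·PV
  1       156.25       149.2716       149.2716
  2       156.25       142.6048       285.2096
  3       156.25       136.2358       408.7073
  4       156.25       130.1512       520.6048
  5       156.25       124.3384       621.6919
  6       156.25       118.7852       712.7110
  7       156.25       113.4800       794.3598
  8     5,156.25     3,577.5870    28,620.6964
  Σ                  4,492.4538    32,113.2522
Price P = Σ PV = 4,492.4538.
Macaulay duration = Σ(t·PV) / P = 32,113.2522 / 4,492.4538 = 7.14827 half-year periods.
In years: 7.14827 / 2 = 3.57413 years.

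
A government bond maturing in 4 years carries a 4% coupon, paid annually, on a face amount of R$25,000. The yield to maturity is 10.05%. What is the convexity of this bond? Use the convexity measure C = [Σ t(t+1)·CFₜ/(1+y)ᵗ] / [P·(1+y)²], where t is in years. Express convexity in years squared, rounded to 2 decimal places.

With y = 0.1005:
  t   CF        PV=CF/(1+0.1005)^t    t·PV        t(t+1)·PV
  1     1,000.00       908.6779       908.6779       1,817.3557
  2     1,000.00       825.6955     1,651.3910       4,954.1729
  3     1,000.00       750.2912     2,250.8736       9,003.4945
  4    26,000.00    17,726.0986    70,904.3944     354,521.9718
  Σ                 20,210.7632    75,715.3368     370,296.9949
P = 20,210.7632.
Convexity = Σ t(t+1)·PV / [P·(1+y)²] = 370,296.9949 / (20,210.7632 × 1.211100) = 15.12820.

15.13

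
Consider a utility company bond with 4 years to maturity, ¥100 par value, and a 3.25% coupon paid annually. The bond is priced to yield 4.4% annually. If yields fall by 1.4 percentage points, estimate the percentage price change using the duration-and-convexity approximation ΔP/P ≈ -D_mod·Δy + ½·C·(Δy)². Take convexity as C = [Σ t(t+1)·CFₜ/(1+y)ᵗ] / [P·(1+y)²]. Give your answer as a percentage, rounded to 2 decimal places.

With y = 0.044:
  t   CF        PV=CF/(1+0.044)^t    t·PV        t(t+1)·PV
  1         3.25         3.1130         3.1130           6.2261
  2         3.25         2.9818         5.9637          17.8910
  3         3.25         2.8562         8.5685          34.2739
  4       103.25        86.9137       347.6547       1,738.2733
  Σ                     95.8647       365.2998       1,796.6642
P = 95.8647; D_Mac = 3.81058 yrs; D_mod = 3.64998 yrs; C = 17.19520.
Duration effect: -3.64998 × (-0.014) = +0.051100
Convexity effect: 0.5 × 17.19520 × (-0.014)² = +0.0016851
ΔP/P ≈ +0.051100 + 0.0016851 = +0.052785 = +5.2785%.

+5.28%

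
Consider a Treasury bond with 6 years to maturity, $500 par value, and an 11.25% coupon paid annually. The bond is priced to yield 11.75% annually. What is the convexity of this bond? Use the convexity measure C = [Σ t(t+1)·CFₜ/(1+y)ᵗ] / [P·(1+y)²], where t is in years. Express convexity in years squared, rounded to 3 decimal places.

23.779

With y = 0.1175:
  t   CF        PV=CF/(1+0.1175)^t    t·PV        t(t+1)·PV
  1        56.25        50.3356        50.3356         100.6711
  2        56.25        45.0430        90.0860         270.2581
  3        56.25        40.3069       120.9208         483.6834
  4        56.25        36.0689       144.2754         721.3772
  5        56.25        32.2764       161.3819         968.2915
  6       556.25       285.6175     1,713.7051      11,995.9355
  Σ                    489.6483     2,280.7049      14,540.2169
P = 489.6483.
Convexity = Σ t(t+1)·PV / [P·(1+y)²] = 14,540.2169 / (489.6483 × 1.248806) = 23.77889.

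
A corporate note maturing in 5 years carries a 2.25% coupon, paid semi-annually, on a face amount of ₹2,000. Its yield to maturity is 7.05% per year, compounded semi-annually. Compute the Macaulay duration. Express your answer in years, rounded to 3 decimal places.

4.721 years

Periodic yield y = 0.03525. Discount each cash flow and weight by its period:
  t   CF        PV=CF/(1+0.03525)^t    t·PV
  1        22.50        21.7339        21.7339
  2        22.50        20.9938        41.9877
  3        22.50        20.2790        60.8370
  4        22.50        19.5885        78.3541
  5        22.50        18.9215        94.6077
  6        22.50        18.2773       109.6636
  7        22.50        17.6549       123.5845
  8        22.50        17.0538       136.4302
  9        22.50        16.4731       148.2579
  10    2,022.50     1,430.3296    14,303.2964
  Σ                  1,601.3055    15,118.7529
Price P = Σ PV = 1,601.3055.
Macaulay duration = Σ(t·PV) / P = 15,118.7529 / 1,601.3055 = 9.44152 half-year periods.
In years: 9.44152 / 2 = 4.72076 years.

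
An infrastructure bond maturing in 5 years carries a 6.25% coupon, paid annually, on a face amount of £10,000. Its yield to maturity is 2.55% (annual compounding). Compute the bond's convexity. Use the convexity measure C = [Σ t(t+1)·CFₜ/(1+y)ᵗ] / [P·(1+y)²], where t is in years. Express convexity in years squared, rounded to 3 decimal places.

With y = 0.0255:
  t   CF        PV=CF/(1+0.0255)^t    t·PV        t(t+1)·PV
  1       625.00       609.4588       609.4588       1,218.9176
  2       625.00       594.3040     1,188.6081       3,565.8243
  3       625.00       579.5261     1,738.5784       6,954.3136
  4       625.00       565.1157     2,260.4627      11,302.3136
  5    10,625.00     9,368.0805    46,840.4026     281,042.4158
  Σ                 11,716.4852    52,637.5106     304,083.7849
P = 11,716.4852.
Convexity = Σ t(t+1)·PV / [P·(1+y)²] = 304,083.7849 / (11,716.4852 × 1.051650) = 24.67883.

24.679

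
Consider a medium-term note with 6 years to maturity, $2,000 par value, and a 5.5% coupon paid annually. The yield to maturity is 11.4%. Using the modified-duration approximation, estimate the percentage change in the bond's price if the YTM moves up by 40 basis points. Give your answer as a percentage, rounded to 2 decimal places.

-1.85%

Periodic yield y = 0.114. Modified duration first:
  t   CF        PV=CF/(1+0.114)^t    t·PV
  1       110.00        98.7433        98.7433
  2       110.00        88.6385       177.2770
  3       110.00        79.5678       238.7033
  4       110.00        71.4253       285.7011
  5       110.00        64.1160       320.5802
  6     2,110.00     1,104.0057     6,624.0341
  Σ                  1,506.4965     7,745.0389
P = 1,506.4965; D_Mac = 5.14109 yrs; D_mod = 5.14109/(1+0.114) = 4.61498 yrs.
ΔP/P ≈ -D_mod · Δy = -4.61498 × (+0.004) = -0.018460 = -1.8460%.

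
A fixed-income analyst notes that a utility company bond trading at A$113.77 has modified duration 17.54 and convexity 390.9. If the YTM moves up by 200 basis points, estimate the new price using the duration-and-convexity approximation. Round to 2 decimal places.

Duration effect: -D_mod·Δy = -17.54 × (+0.02) = -0.350800
Convexity effect: ½·C·(Δy)² = 0.5 × 390.9 × (0.02)² = +0.0781800
ΔP/P ≈ -0.350800 + 0.0781800 = -0.272620
New price ≈ 113.77 × (1 - 0.272620) = 82.7540226.

A$82.75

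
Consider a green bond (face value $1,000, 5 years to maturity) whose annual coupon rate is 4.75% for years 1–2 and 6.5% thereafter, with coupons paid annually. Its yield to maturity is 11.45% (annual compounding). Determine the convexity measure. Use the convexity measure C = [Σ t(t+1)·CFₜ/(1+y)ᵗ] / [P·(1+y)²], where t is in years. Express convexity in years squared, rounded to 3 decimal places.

With y = 0.1145:
  t   CF        PV=CF/(1+0.1145)^t    t·PV        t(t+1)·PV
  1        47.50        42.6200        42.6200          85.2400
  2        47.50        38.2414        76.4827         229.4482
  3        65.00        46.9541       140.8622         563.4487
  4        65.00        42.1302       168.5206         842.6031
  5     1,065.00       619.3687     3,096.8434      18,581.0605
  Σ                    789.3143     3,525.3290      20,301.8006
P = 789.3143.
Convexity = Σ t(t+1)·PV / [P·(1+y)²] = 20,301.8006 / (789.3143 × 1.242110) = 20.70735.

20.707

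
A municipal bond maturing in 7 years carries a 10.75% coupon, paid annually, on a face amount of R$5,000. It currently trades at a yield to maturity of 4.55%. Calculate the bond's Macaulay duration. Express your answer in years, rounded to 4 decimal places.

5.5277 years

Periodic yield y = 0.0455. Discount each cash flow and weight by its year:
  t   CF        PV=CF/(1+0.0455)^t    t·PV
  1       537.50       514.1081       514.1081
  2       537.50       491.7342       983.4684
  3       537.50       470.3340     1,411.0019
  4       537.50       449.8651     1,799.4605
  5       537.50       430.2871     2,151.4353
  6       537.50       411.5610     2,469.3662
  7     5,537.50     4,055.5100    28,388.5702
  Σ                  6,823.3995    37,717.4105
Price P = Σ PV = 6,823.3995.
Macaulay duration = Σ(t·PV) / P = 37,717.4105 / 6,823.3995 = 5.52766 years.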